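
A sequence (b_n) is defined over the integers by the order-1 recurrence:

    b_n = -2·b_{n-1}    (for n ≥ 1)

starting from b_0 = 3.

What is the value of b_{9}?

b_1 = -2·3 = -6
b_2 = -2·-6 = 12
b_3 = -2·12 = -24
b_4 = -2·-24 = 48
b_5 = -2·48 = -96
b_6 = -2·-96 = 192
b_7 = -2·192 = -384
b_8 = -2·-384 = 768
b_9 = -2·768 = -1536

-1536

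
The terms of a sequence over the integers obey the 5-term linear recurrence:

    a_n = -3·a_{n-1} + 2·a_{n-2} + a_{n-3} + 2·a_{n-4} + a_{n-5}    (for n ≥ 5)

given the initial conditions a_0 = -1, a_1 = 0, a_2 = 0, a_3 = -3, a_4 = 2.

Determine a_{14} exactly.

1000093

a_5 = -3·2 + 2·-3 + 1·0 + 2·0 + 1·-1 = -13
a_6 = -3·-13 + 2·2 + 1·-3 + 2·0 + 1·0 = 40
a_7 = -3·40 + 2·-13 + 1·2 + 2·-3 + 1·0 = -150
a_8 = -3·-150 + 2·40 + 1·-13 + 2·2 + 1·-3 = 518
a_9 = -3·518 + 2·-150 + 1·40 + 2·-13 + 1·2 = -1838
a_10 = -3·-1838 + 2·518 + 1·-150 + 2·40 + 1·-13 = 6467
a_11 = -3·6467 + 2·-1838 + 1·518 + 2·-150 + 1·40 = -22819
a_12 = -3·-22819 + 2·6467 + 1·-1838 + 2·518 + 1·-150 = 80439
a_13 = -3·80439 + 2·-22819 + 1·6467 + 2·-1838 + 1·518 = -283646
a_14 = -3·-283646 + 2·80439 + 1·-22819 + 2·6467 + 1·-1838 = 1000093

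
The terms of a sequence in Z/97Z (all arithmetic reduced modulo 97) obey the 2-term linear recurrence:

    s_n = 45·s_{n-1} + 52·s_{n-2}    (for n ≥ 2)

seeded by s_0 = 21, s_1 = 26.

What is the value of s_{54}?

63

s_2 = 45·26 + 52·21 = 31
s_3 = 45·31 + 52·26 = 31
s_4 = 45·31 + 52·31 = 0
s_5 = 45·0 + 52·31 = 60
s_6 = 45·60 + 52·0 = 81
s_7 = 45·81 + 52·60 = 72
s_8 = 45·72 + 52·81 = 80
s_9 = 45·80 + 52·72 = 69
s_10 = 45·69 + 52·80 = 87
s_11 = 45·87 + 52·69 = 34
s_12 = 45·34 + 52·87 = 40
s_13 = 45·40 + 52·34 = 76
s_14 = 45·76 + 52·40 = 68
s_15 = 45·68 + 52·76 = 28
s_16 = 45·28 + 52·68 = 43
s_17 = 45·43 + 52·28 = 93
s_18 = 45·93 + 52·43 = 19
s_19 = 45·19 + 52·93 = 65
s_20 = 45·65 + 52·19 = 33
s_21 = 45·33 + 52·65 = 15
s_22 = 45·15 + 52·33 = 63
s_23 = 45·63 + 52·15 = 26
s_24 = 45·26 + 52·63 = 81
s_25 = 45·81 + 52·26 = 50
s_26 = 45·50 + 52·81 = 60
s_27 = 45·60 + 52·50 = 62
s_28 = 45·62 + 52·60 = 90
s_29 = 45·90 + 52·62 = 96
s_30 = 45·96 + 52·90 = 76
s_31 = 45·76 + 52·96 = 70
s_32 = 45·70 + 52·76 = 21
s_33 = 45·21 + 52·70 = 26
s_34 = 45·26 + 52·21 = 31
s_35 = 45·31 + 52·26 = 31
s_36 = 45·31 + 52·31 = 0
s_37 = 45·0 + 52·31 = 60
s_38 = 45·60 + 52·0 = 81
s_39 = 45·81 + 52·60 = 72
s_40 = 45·72 + 52·81 = 80
s_41 = 45·80 + 52·72 = 69
s_42 = 45·69 + 52·80 = 87
s_43 = 45·87 + 52·69 = 34
s_44 = 45·34 + 52·87 = 40
s_45 = 45·40 + 52·34 = 76
s_46 = 45·76 + 52·40 = 68
s_47 = 45·68 + 52·76 = 28
s_48 = 45·28 + 52·68 = 43
s_49 = 45·43 + 52·28 = 93
s_50 = 45·93 + 52·43 = 19
s_51 = 45·19 + 52·93 = 65
s_52 = 45·65 + 52·19 = 33
s_53 = 45·33 + 52·65 = 15
s_54 = 45·15 + 52·33 = 63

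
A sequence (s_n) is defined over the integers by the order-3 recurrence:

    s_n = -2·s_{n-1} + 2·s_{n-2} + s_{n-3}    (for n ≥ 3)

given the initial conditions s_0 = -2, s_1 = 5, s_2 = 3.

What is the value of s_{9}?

s_3 = -2·3 + 2·5 + 1·-2 = 2
s_4 = -2·2 + 2·3 + 1·5 = 7
s_5 = -2·7 + 2·2 + 1·3 = -7
s_6 = -2·-7 + 2·7 + 1·2 = 30
s_7 = -2·30 + 2·-7 + 1·7 = -67
s_8 = -2·-67 + 2·30 + 1·-7 = 187
s_9 = -2·187 + 2·-67 + 1·30 = -478

-478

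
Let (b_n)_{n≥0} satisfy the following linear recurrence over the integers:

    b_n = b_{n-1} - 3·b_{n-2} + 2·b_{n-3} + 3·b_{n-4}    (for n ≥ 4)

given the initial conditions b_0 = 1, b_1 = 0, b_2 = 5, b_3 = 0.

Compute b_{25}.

-8361020

b_4 = 1·0 + -3·5 + 2·0 + 3·1 = -12
b_5 = 1·-12 + -3·0 + 2·5 + 3·0 = -2
b_6 = 1·-2 + -3·-12 + 2·0 + 3·5 = 49
b_7 = 1·49 + -3·-2 + 2·-12 + 3·0 = 31
b_8 = 1·31 + -3·49 + 2·-2 + 3·-12 = -156
b_9 = 1·-156 + -3·31 + 2·49 + 3·-2 = -157
b_10 = 1·-157 + -3·-156 + 2·31 + 3·49 = 520
b_11 = 1·520 + -3·-157 + 2·-156 + 3·31 = 772
b_12 = 1·772 + -3·520 + 2·-157 + 3·-156 = -1570
b_13 = 1·-1570 + -3·772 + 2·520 + 3·-157 = -3317
b_14 = 1·-3317 + -3·-1570 + 2·772 + 3·520 = 4497
b_15 = 1·4497 + -3·-3317 + 2·-1570 + 3·772 = 13624
b_16 = 1·13624 + -3·4497 + 2·-3317 + 3·-1570 = -11211
b_17 = 1·-11211 + -3·13624 + 2·4497 + 3·-3317 = -53040
b_18 = 1·-53040 + -3·-11211 + 2·13624 + 3·4497 = 21332
b_19 = 1·21332 + -3·-53040 + 2·-11211 + 3·13624 = 198902
b_20 = 1·198902 + -3·21332 + 2·-53040 + 3·-11211 = -4807
b_21 = 1·-4807 + -3·198902 + 2·21332 + 3·-53040 = -717969
b_22 = 1·-717969 + -3·-4807 + 2·198902 + 3·21332 = -241748
b_23 = 1·-241748 + -3·-717969 + 2·-4807 + 3·198902 = 2499251
b_24 = 1·2499251 + -3·-241748 + 2·-717969 + 3·-4807 = 1774136
b_25 = 1·1774136 + -3·2499251 + 2·-241748 + 3·-717969 = -8361020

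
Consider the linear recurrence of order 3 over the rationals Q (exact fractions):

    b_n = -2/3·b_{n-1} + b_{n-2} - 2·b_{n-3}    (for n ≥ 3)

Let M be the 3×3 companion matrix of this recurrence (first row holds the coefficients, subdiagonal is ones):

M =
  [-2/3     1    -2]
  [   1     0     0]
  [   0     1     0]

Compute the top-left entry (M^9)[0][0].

(M^9)[0][0] is the top entry after applying M 9 times to the unit state (1, 0, 0). Equivalently it is h_{11} for the auxiliary sequence (h_n) obeying the same recurrence with h_2 = 1 and h_i = 0 for 0 ≤ i < 2:
h_3 = -2/3·1 + 1·0 + -2·0 = -2/3
h_4 = -2/3·-2/3 + 1·1 + -2·0 = 13/9
h_5 = -2/3·13/9 + 1·-2/3 + -2·1 = -98/27
h_6 = -2/3·-98/27 + 1·13/9 + -2·-2/3 = 421/81
h_7 = -2/3·421/81 + 1·-98/27 + -2·13/9 = -2426/243
h_8 = -2/3·-2426/243 + 1·421/81 + -2·-98/27 = 13933/729
h_9 = -2/3·13933/729 + 1·-2426/243 + -2·421/81 = -72434/2187
h_10 = -2/3·-72434/2187 + 1·13933/729 + -2·-2426/243 = 401269/6561
h_11 = -2/3·401269/6561 + 1·-72434/2187 + -2·13933/729 = -2206826/19683

-2206826/19683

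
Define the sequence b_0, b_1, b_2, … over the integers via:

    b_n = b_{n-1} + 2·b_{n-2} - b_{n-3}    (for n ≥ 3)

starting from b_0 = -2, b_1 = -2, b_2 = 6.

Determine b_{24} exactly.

1828032

b_3 = 1·6 + 2·-2 + -1·-2 = 4
b_4 = 1·4 + 2·6 + -1·-2 = 18
b_5 = 1·18 + 2·4 + -1·6 = 20
b_6 = 1·20 + 2·18 + -1·4 = 52
b_7 = 1·52 + 2·20 + -1·18 = 74
b_8 = 1·74 + 2·52 + -1·20 = 158
b_9 = 1·158 + 2·74 + -1·52 = 254
b_10 = 1·254 + 2·158 + -1·74 = 496
b_11 = 1·496 + 2·254 + -1·158 = 846
b_12 = 1·846 + 2·496 + -1·254 = 1584
b_13 = 1·1584 + 2·846 + -1·496 = 2780
b_14 = 1·2780 + 2·1584 + -1·846 = 5102
b_15 = 1·5102 + 2·2780 + -1·1584 = 9078
b_16 = 1·9078 + 2·5102 + -1·2780 = 16502
b_17 = 1·16502 + 2·9078 + -1·5102 = 29556
b_18 = 1·29556 + 2·16502 + -1·9078 = 53482
b_19 = 1·53482 + 2·29556 + -1·16502 = 96092
b_20 = 1·96092 + 2·53482 + -1·29556 = 173500
b_21 = 1·173500 + 2·96092 + -1·53482 = 312202
b_22 = 1·312202 + 2·173500 + -1·96092 = 563110
b_23 = 1·563110 + 2·312202 + -1·173500 = 1014014
b_24 = 1·1014014 + 2·563110 + -1·312202 = 1828032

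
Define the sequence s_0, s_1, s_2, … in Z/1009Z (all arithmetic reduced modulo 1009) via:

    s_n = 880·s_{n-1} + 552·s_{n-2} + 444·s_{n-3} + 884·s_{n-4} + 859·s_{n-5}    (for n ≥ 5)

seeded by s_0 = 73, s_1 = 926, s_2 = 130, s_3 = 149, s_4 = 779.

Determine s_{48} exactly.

s_5 = 880·779 + 552·149 + 444·130 + 884·926 + 859·73 = 560
s_6 = 880·560 + 552·779 + 444·149 + 884·130 + 859·926 = 380
s_7 = 880·380 + 552·560 + 444·779 + 884·149 + 859·130 = 793
s_8 = 880·793 + 552·380 + 444·560 + 884·779 + 859·149 = 272
s_9 = 880·272 + 552·793 + 444·380 + 884·560 + 859·779 = 89
s_10 = 880·89 + 552·272 + 444·793 + 884·380 + 859·560 = 51
s_11 = 880·51 + 552·89 + 444·272 + 884·793 + 859·380 = 129
s_12 = 880·129 + 552·51 + 444·89 + 884·272 + 859·793 = 995
s_13 = 880·995 + 552·129 + 444·51 + 884·89 + 859·272 = 346
s_14 = 880·346 + 552·995 + 444·129 + 884·51 + 859·89 = 324
s_15 = 880·324 + 552·346 + 444·995 + 884·129 + 859·51 = 143
s_16 = 880·143 + 552·324 + 444·346 + 884·995 + 859·129 = 788
s_17 = 880·788 + 552·143 + 444·324 + 884·346 + 859·995 = 279
s_18 = 880·279 + 552·788 + 444·143 + 884·324 + 859·346 = 783
s_19 = 880·783 + 552·279 + 444·788 + 884·143 + 859·324 = 401
s_20 = 880·401 + 552·783 + 444·279 + 884·788 + 859·143 = 993
s_21 = 880·993 + 552·401 + 444·783 + 884·279 + 859·788 = 267
s_22 = 880·267 + 552·993 + 444·401 + 884·783 + 859·279 = 89
s_23 = 880·89 + 552·267 + 444·993 + 884·401 + 859·783 = 575
s_24 = 880·575 + 552·89 + 444·267 + 884·993 + 859·401 = 36
s_25 = 880·36 + 552·575 + 444·89 + 884·267 + 859·993 = 435
s_26 = 880·435 + 552·36 + 444·575 + 884·89 + 859·267 = 388
s_27 = 880·388 + 552·435 + 444·36 + 884·575 + 859·89 = 756
s_28 = 880·756 + 552·388 + 444·435 + 884·36 + 859·575 = 89
s_29 = 880·89 + 552·756 + 444·388 + 884·435 + 859·36 = 711
s_30 = 880·711 + 552·89 + 444·756 + 884·388 + 859·435 = 730
s_31 = 880·730 + 552·711 + 444·89 + 884·756 + 859·388 = 471
s_32 = 880·471 + 552·730 + 444·711 + 884·89 + 859·756 = 608
s_33 = 880·608 + 552·471 + 444·730 + 884·711 + 859·89 = 864
s_34 = 880·864 + 552·608 + 444·471 + 884·730 + 859·711 = 287
s_35 = 880·287 + 552·864 + 444·608 + 884·471 + 859·730 = 658
s_36 = 880·658 + 552·287 + 444·864 + 884·608 + 859·471 = 745
s_37 = 880·745 + 552·658 + 444·287 + 884·864 + 859·608 = 602
s_38 = 880·602 + 552·745 + 444·658 + 884·287 + 859·864 = 155
s_39 = 880·155 + 552·602 + 444·745 + 884·658 + 859·287 = 172
s_40 = 880·172 + 552·155 + 444·602 + 884·745 + 859·658 = 602
s_41 = 880·602 + 552·172 + 444·155 + 884·602 + 859·745 = 6
s_42 = 880·6 + 552·602 + 444·172 + 884·155 + 859·602 = 568
s_43 = 880·568 + 552·6 + 444·602 + 884·172 + 859·155 = 219
s_44 = 880·219 + 552·568 + 444·6 + 884·602 + 859·172 = 234
s_45 = 880·234 + 552·219 + 444·568 + 884·6 + 859·602 = 603
s_46 = 880·603 + 552·234 + 444·219 + 884·568 + 859·6 = 33
s_47 = 880·33 + 552·603 + 444·234 + 884·219 + 859·568 = 67
s_48 = 880·67 + 552·33 + 444·603 + 884·234 + 859·219 = 288

288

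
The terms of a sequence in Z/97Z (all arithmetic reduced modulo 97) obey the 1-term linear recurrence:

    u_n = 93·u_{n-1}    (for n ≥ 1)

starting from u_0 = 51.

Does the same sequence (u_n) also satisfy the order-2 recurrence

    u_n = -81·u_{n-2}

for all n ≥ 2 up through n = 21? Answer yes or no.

yes

Terms u_0..u_21: 51, 87, 40, 34, 58, 59, 55, 71, 7, 69, 15, 37, 46, 10, 57, 63, 39, 38, 42, 26, 90, 28
n=2: candidate gives 40, actual u_2 = 40 ✓
n=3: candidate gives 34, actual u_3 = 34 ✓
n=4: candidate gives 58, actual u_4 = 58 ✓
n=5: candidate gives 59, actual u_5 = 59 ✓
n=6: candidate gives 55, actual u_6 = 55 ✓
n=7: candidate gives 71, actual u_7 = 71 ✓
n=8: candidate gives 7, actual u_8 = 7 ✓
n=9: candidate gives 69, actual u_9 = 69 ✓
n=10: candidate gives 15, actual u_10 = 15 ✓
n=11: candidate gives 37, actual u_11 = 37 ✓
n=12: candidate gives 46, actual u_12 = 46 ✓
n=13: candidate gives 10, actual u_13 = 10 ✓
n=14: candidate gives 57, actual u_14 = 57 ✓
n=15: candidate gives 63, actual u_15 = 63 ✓
n=16: candidate gives 39, actual u_16 = 39 ✓
n=17: candidate gives 38, actual u_17 = 38 ✓
n=18: candidate gives 42, actual u_18 = 42 ✓
n=19: candidate gives 26, actual u_19 = 26 ✓
n=20: candidate gives 90, actual u_20 = 90 ✓
n=21: candidate gives 28, actual u_21 = 28 ✓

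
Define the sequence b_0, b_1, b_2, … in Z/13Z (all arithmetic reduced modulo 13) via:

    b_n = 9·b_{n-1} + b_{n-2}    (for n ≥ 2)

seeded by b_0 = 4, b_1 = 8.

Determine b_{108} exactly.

b_2 = 9·8 + 1·4 = 11
b_3 = 9·11 + 1·8 = 3
b_4 = 9·3 + 1·11 = 12
b_5 = 9·12 + 1·3 = 7
b_6 = 9·7 + 1·12 = 10
b_7 = 9·10 + 1·7 = 6
b_8 = 9·6 + 1·10 = 12
b_9 = 9·12 + 1·6 = 10
b_10 = 9·10 + 1·12 = 11
b_11 = 9·11 + 1·10 = 5
b_12 = 9·5 + 1·11 = 4
b_13 = 9·4 + 1·5 = 2
b_14 = 9·2 + 1·4 = 9
b_15 = 9·9 + 1·2 = 5
b_16 = 9·5 + 1·9 = 2
b_17 = 9·2 + 1·5 = 10
b_18 = 9·10 + 1·2 = 1
b_19 = 9·1 + 1·10 = 6
b_20 = 9·6 + 1·1 = 3
b_21 = 9·3 + 1·6 = 7
b_22 = 9·7 + 1·3 = 1
b_23 = 9·1 + 1·7 = 3
b_24 = 9·3 + 1·1 = 2
b_25 = 9·2 + 1·3 = 8
b_26 = 9·8 + 1·2 = 9
b_27 = 9·9 + 1·8 = 11
b_28 = 9·11 + 1·9 = 4
b_29 = 9·4 + 1·11 = 8
(b_28, b_29) = (4, 8) = (b_0, b_1), so the sequence has period 28.
108 ≡ 24 (mod 28), hence b_108 = b_24 = 2.

2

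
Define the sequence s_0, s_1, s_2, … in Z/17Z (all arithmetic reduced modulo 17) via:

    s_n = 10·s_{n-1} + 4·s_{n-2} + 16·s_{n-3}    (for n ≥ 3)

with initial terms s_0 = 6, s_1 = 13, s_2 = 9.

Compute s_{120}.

3

s_3 = 10·9 + 4·13 + 16·6 = 0
s_4 = 10·0 + 4·9 + 16·13 = 6
s_5 = 10·6 + 4·0 + 16·9 = 0
s_6 = 10·0 + 4·6 + 16·0 = 7
s_7 = 10·7 + 4·0 + 16·6 = 13
s_8 = 10·13 + 4·7 + 16·0 = 5
s_9 = 10·5 + 4·13 + 16·7 = 10
s_10 = 10·10 + 4·5 + 16·13 = 5
s_11 = 10·5 + 4·10 + 16·5 = 0
s_12 = 10·0 + 4·5 + 16·10 = 10
s_13 = 10·10 + 4·0 + 16·5 = 10
s_14 = 10·10 + 4·10 + 16·0 = 4
s_15 = 10·4 + 4·10 + 16·10 = 2
s_16 = 10·2 + 4·4 + 16·10 = 9
s_17 = 10·9 + 4·2 + 16·4 = 9
s_18 = 10·9 + 4·9 + 16·2 = 5
s_19 = 10·5 + 4·9 + 16·9 = 9
s_20 = 10·9 + 4·5 + 16·9 = 16
s_21 = 10·16 + 4·9 + 16·5 = 4
s_22 = 10·4 + 4·16 + 16·9 = 10
s_23 = 10·10 + 4·4 + 16·16 = 15
s_24 = 10·15 + 4·10 + 16·4 = 16
s_25 = 10·16 + 4·15 + 16·10 = 6
s_26 = 10·6 + 4·16 + 16·15 = 7
s_27 = 10·7 + 4·6 + 16·16 = 10
s_28 = 10·10 + 4·7 + 16·6 = 3
s_29 = 10·3 + 4·10 + 16·7 = 12
s_30 = 10·12 + 4·3 + 16·10 = 3
s_31 = 10·3 + 4·12 + 16·3 = 7
s_32 = 10·7 + 4·3 + 16·12 = 2
s_33 = 10·2 + 4·7 + 16·3 = 11
s_34 = 10·11 + 4·2 + 16·7 = 9
s_35 = 10·9 + 4·11 + 16·2 = 13
s_36 = 10·13 + 4·9 + 16·11 = 2
s_37 = 10·2 + 4·13 + 16·9 = 12
s_38 = 10·12 + 4·2 + 16·13 = 13
s_39 = 10·13 + 4·12 + 16·2 = 6
s_40 = 10·6 + 4·13 + 16·12 = 15
s_41 = 10·15 + 4·6 + 16·13 = 8
s_42 = 10·8 + 4·15 + 16·6 = 15
s_43 = 10·15 + 4·8 + 16·15 = 14
s_44 = 10·14 + 4·15 + 16·8 = 5
s_45 = 10·5 + 4·14 + 16·15 = 6
s_46 = 10·6 + 4·5 + 16·14 = 15
s_47 = 10·15 + 4·6 + 16·5 = 16
s_48 = 10·16 + 4·15 + 16·6 = 10
s_49 = 10·10 + 4·16 + 16·15 = 13
s_50 = 10·13 + 4·10 + 16·16 = 1
s_51 = 10·1 + 4·13 + 16·10 = 1
s_52 = 10·1 + 4·1 + 16·13 = 1
s_53 = 10·1 + 4·1 + 16·1 = 13
s_54 = 10·13 + 4·1 + 16·1 = 14
s_55 = 10·14 + 4·13 + 16·1 = 4
s_56 = 10·4 + 4·14 + 16·13 = 15
s_57 = 10·15 + 4·4 + 16·14 = 16
s_58 = 10·16 + 4·15 + 16·4 = 12
s_59 = 10·12 + 4·16 + 16·15 = 16
s_60 = 10·16 + 4·12 + 16·16 = 5
s_61 = 10·5 + 4·16 + 16·12 = 0
s_62 = 10·0 + 4·5 + 16·16 = 4
s_63 = 10·4 + 4·0 + 16·5 = 1
s_64 = 10·1 + 4·4 + 16·0 = 9
s_65 = 10·9 + 4·1 + 16·4 = 5
s_66 = 10·5 + 4·9 + 16·1 = 0
s_67 = 10·0 + 4·5 + 16·9 = 11
s_68 = 10·11 + 4·0 + 16·5 = 3
s_69 = 10·3 + 4·11 + 16·0 = 6
s_70 = 10·6 + 4·3 + 16·11 = 10
s_71 = 10·10 + 4·6 + 16·3 = 2
s_72 = 10·2 + 4·10 + 16·6 = 3
s_73 = 10·3 + 4·2 + 16·10 = 11
s_74 = 10·11 + 4·3 + 16·2 = 1
s_75 = 10·1 + 4·11 + 16·3 = 0
s_76 = 10·0 + 4·1 + 16·11 = 10
s_77 = 10·10 + 4·0 + 16·1 = 14
s_78 = 10·14 + 4·10 + 16·0 = 10
s_79 = 10·10 + 4·14 + 16·10 = 10
s_80 = 10·10 + 4·10 + 16·14 = 7
s_81 = 10·7 + 4·10 + 16·10 = 15
s_82 = 10·15 + 4·7 + 16·10 = 15
s_83 = 10·15 + 4·15 + 16·7 = 16
s_84 = 10·16 + 4·15 + 16·15 = 1
s_85 = 10·1 + 4·16 + 16·15 = 8
s_86 = 10·8 + 4·1 + 16·16 = 0
s_87 = 10·0 + 4·8 + 16·1 = 14
s_88 = 10·14 + 4·0 + 16·8 = 13
s_89 = 10·13 + 4·14 + 16·0 = 16
s_90 = 10·16 + 4·13 + 16·14 = 11
s_91 = 10·11 + 4·16 + 16·13 = 8
s_92 = 10·8 + 4·11 + 16·16 = 6
s_93 = 10·6 + 4·8 + 16·11 = 13
s_94 = 10·13 + 4·6 + 16·8 = 10
s_95 = 10·10 + 4·13 + 16·6 = 10
s_96 = 10·10 + 4·10 + 16·13 = 8
s_97 = 10·8 + 4·10 + 16·10 = 8
s_98 = 10·8 + 4·8 + 16·10 = 0
s_99 = 10·0 + 4·8 + 16·8 = 7
s_100 = 10·7 + 4·0 + 16·8 = 11
s_101 = 10·11 + 4·7 + 16·0 = 2
s_102 = 10·2 + 4·11 + 16·7 = 6
s_103 = 10·6 + 4·2 + 16·11 = 6
s_104 = 10·6 + 4·6 + 16·2 = 14
s_105 = 10·14 + 4·6 + 16·6 = 5
s_106 = 10·5 + 4·14 + 16·6 = 15
s_107 = 10·15 + 4·5 + 16·14 = 3
s_108 = 10·3 + 4·15 + 16·5 = 0
s_109 = 10·0 + 4·3 + 16·15 = 14
s_110 = 10·14 + 4·0 + 16·3 = 1
s_111 = 10·1 + 4·14 + 16·0 = 15
s_112 = 10·15 + 4·1 + 16·14 = 4
s_113 = 10·4 + 4·15 + 16·1 = 14
s_114 = 10·14 + 4·4 + 16·15 = 5
s_115 = 10·5 + 4·14 + 16·4 = 0
s_116 = 10·0 + 4·5 + 16·14 = 6
s_117 = 10·6 + 4·0 + 16·5 = 4
s_118 = 10·4 + 4·6 + 16·0 = 13
s_119 = 10·13 + 4·4 + 16·6 = 4
s_120 = 10·4 + 4·13 + 16·4 = 3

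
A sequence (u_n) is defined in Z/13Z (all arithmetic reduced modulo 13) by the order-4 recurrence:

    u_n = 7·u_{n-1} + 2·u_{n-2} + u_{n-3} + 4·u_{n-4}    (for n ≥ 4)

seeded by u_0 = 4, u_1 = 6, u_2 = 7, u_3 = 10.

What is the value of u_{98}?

8

u_4 = 7·10 + 2·7 + 1·6 + 4·4 = 2
u_5 = 7·2 + 2·10 + 1·7 + 4·6 = 0
u_6 = 7·0 + 2·2 + 1·10 + 4·7 = 3
u_7 = 7·3 + 2·0 + 1·2 + 4·10 = 11
u_8 = 7·11 + 2·3 + 1·0 + 4·2 = 0
u_9 = 7·0 + 2·11 + 1·3 + 4·0 = 12
u_10 = 7·12 + 2·0 + 1·11 + 4·3 = 3
u_11 = 7·3 + 2·12 + 1·0 + 4·11 = 11
u_12 = 7·11 + 2·3 + 1·12 + 4·0 = 4
u_13 = 7·4 + 2·11 + 1·3 + 4·12 = 10
u_14 = 7·10 + 2·4 + 1·11 + 4·3 = 10
u_15 = 7·10 + 2·10 + 1·4 + 4·11 = 8
u_16 = 7·8 + 2·10 + 1·10 + 4·4 = 11
u_17 = 7·11 + 2·8 + 1·10 + 4·10 = 0
u_18 = 7·0 + 2·11 + 1·8 + 4·10 = 5
u_19 = 7·5 + 2·0 + 1·11 + 4·8 = 0
u_20 = 7·0 + 2·5 + 1·0 + 4·11 = 2
u_21 = 7·2 + 2·0 + 1·5 + 4·0 = 6
u_22 = 7·6 + 2·2 + 1·0 + 4·5 = 1
u_23 = 7·1 + 2·6 + 1·2 + 4·0 = 8
u_24 = 7·8 + 2·1 + 1·6 + 4·2 = 7
u_25 = 7·7 + 2·8 + 1·1 + 4·6 = 12
u_26 = 7·12 + 2·7 + 1·8 + 4·1 = 6
u_27 = 7·6 + 2·12 + 1·7 + 4·8 = 1
u_28 = 7·1 + 2·6 + 1·12 + 4·7 = 7
u_29 = 7·7 + 2·1 + 1·6 + 4·12 = 1
u_30 = 7·1 + 2·7 + 1·1 + 4·6 = 7
u_31 = 7·7 + 2·1 + 1·7 + 4·1 = 10
u_32 = 7·10 + 2·7 + 1·1 + 4·7 = 9
u_33 = 7·9 + 2·10 + 1·7 + 4·1 = 3
u_34 = 7·3 + 2·9 + 1·10 + 4·7 = 12
u_35 = 7·12 + 2·3 + 1·9 + 4·10 = 9
u_36 = 7·9 + 2·12 + 1·3 + 4·9 = 9
u_37 = 7·9 + 2·9 + 1·12 + 4·3 = 1
u_38 = 7·1 + 2·9 + 1·9 + 4·12 = 4
u_39 = 7·4 + 2·1 + 1·9 + 4·9 = 10
u_40 = 7·10 + 2·4 + 1·1 + 4·9 = 11
u_41 = 7·11 + 2·10 + 1·4 + 4·1 = 1
u_42 = 7·1 + 2·11 + 1·10 + 4·4 = 3
u_43 = 7·3 + 2·1 + 1·11 + 4·10 = 9
u_44 = 7·9 + 2·3 + 1·1 + 4·11 = 10
u_45 = 7·10 + 2·9 + 1·3 + 4·1 = 4
u_46 = 7·4 + 2·10 + 1·9 + 4·3 = 4
u_47 = 7·4 + 2·4 + 1·10 + 4·9 = 4
u_48 = 7·4 + 2·4 + 1·4 + 4·10 = 2
u_49 = 7·2 + 2·4 + 1·4 + 4·4 = 3
u_50 = 7·3 + 2·2 + 1·4 + 4·4 = 6
u_51 = 7·6 + 2·3 + 1·2 + 4·4 = 1
u_52 = 7·1 + 2·6 + 1·3 + 4·2 = 4
u_53 = 7·4 + 2·1 + 1·6 + 4·3 = 9
u_54 = 7·9 + 2·4 + 1·1 + 4·6 = 5
u_55 = 7·5 + 2·9 + 1·4 + 4·1 = 9
u_56 = 7·9 + 2·5 + 1·9 + 4·4 = 7
u_57 = 7·7 + 2·9 + 1·5 + 4·9 = 4
u_58 = 7·4 + 2·7 + 1·9 + 4·5 = 6
u_59 = 7·6 + 2·4 + 1·7 + 4·9 = 2
u_60 = 7·2 + 2·6 + 1·4 + 4·7 = 6
u_61 = 7·6 + 2·2 + 1·6 + 4·4 = 3
u_62 = 7·3 + 2·6 + 1·2 + 4·6 = 7
u_63 = 7·7 + 2·3 + 1·6 + 4·2 = 4
u_64 = 7·4 + 2·7 + 1·3 + 4·6 = 4
u_65 = 7·4 + 2·4 + 1·7 + 4·3 = 3
u_66 = 7·3 + 2·4 + 1·4 + 4·7 = 9
u_67 = 7·9 + 2·3 + 1·4 + 4·4 = 11
u_68 = 7·11 + 2·9 + 1·3 + 4·4 = 10
u_69 = 7·10 + 2·11 + 1·9 + 4·3 = 9
u_70 = 7·9 + 2·10 + 1·11 + 4·9 = 0
u_71 = 7·0 + 2·9 + 1·10 + 4·11 = 7
u_72 = 7·7 + 2·0 + 1·9 + 4·10 = 7
u_73 = 7·7 + 2·7 + 1·0 + 4·9 = 8
u_74 = 7·8 + 2·7 + 1·7 + 4·0 = 12
u_75 = 7·12 + 2·8 + 1·7 + 4·7 = 5
u_76 = 7·5 + 2·12 + 1·8 + 4·7 = 4
u_77 = 7·4 + 2·5 + 1·12 + 4·8 = 4
u_78 = 7·4 + 2·4 + 1·5 + 4·12 = 11
u_79 = 7·11 + 2·4 + 1·4 + 4·5 = 5
u_80 = 7·5 + 2·11 + 1·4 + 4·4 = 12
u_81 = 7·12 + 2·5 + 1·11 + 4·4 = 4
u_82 = 7·4 + 2·12 + 1·5 + 4·11 = 10
u_83 = 7·10 + 2·4 + 1·12 + 4·5 = 6
u_84 = 7·6 + 2·10 + 1·4 + 4·12 = 10
u_85 = 7·10 + 2·6 + 1·10 + 4·4 = 4
u_86 = 7·4 + 2·10 + 1·6 + 4·10 = 3
u_87 = 7·3 + 2·4 + 1·10 + 4·6 = 11
u_88 = 7·11 + 2·3 + 1·4 + 4·10 = 10
u_89 = 7·10 + 2·11 + 1·3 + 4·4 = 7
u_90 = 7·7 + 2·10 + 1·11 + 4·3 = 1
u_91 = 7·1 + 2·7 + 1·10 + 4·11 = 10
u_92 = 7·10 + 2·1 + 1·7 + 4·10 = 2
u_93 = 7·2 + 2·10 + 1·1 + 4·7 = 11
u_94 = 7·11 + 2·2 + 1·10 + 4·1 = 4
u_95 = 7·4 + 2·11 + 1·2 + 4·10 = 1
u_96 = 7·1 + 2·4 + 1·11 + 4·2 = 8
u_97 = 7·8 + 2·1 + 1·4 + 4·11 = 2
u_98 = 7·2 + 2·8 + 1·1 + 4·4 = 8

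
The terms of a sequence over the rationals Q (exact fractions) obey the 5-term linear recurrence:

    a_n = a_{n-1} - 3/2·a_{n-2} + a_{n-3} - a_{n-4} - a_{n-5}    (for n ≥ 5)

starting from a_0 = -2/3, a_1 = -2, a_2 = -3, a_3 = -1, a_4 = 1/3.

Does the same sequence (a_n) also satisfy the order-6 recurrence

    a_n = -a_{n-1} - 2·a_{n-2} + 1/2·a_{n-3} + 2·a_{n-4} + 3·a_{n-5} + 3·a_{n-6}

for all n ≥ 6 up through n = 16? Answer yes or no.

Terms a_0..a_16: -2/3, -2, -3, -1, 1/3, 3/2, 5, 85/12, 7/4, -137/24, -31/4, -457/48, -199/16, -187/96, 991/48, 5453/192, 3349/192
n=6: candidate gives -50/3, actual a_6 = 5 ✗

no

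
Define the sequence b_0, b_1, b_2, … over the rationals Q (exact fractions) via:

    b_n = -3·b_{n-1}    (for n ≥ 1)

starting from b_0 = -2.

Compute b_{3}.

b_1 = -3·-2 = 6
b_2 = -3·6 = -18
b_3 = -3·-18 = 54

54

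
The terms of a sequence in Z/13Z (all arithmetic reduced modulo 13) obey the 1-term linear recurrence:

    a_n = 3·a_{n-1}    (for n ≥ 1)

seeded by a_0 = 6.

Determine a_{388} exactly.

5

a_1 = 3·6 = 5
a_2 = 3·5 = 2
a_3 = 3·2 = 6
(a_3) = (6) = (a_0), so the sequence has period 3.
388 ≡ 1 (mod 3), hence a_388 = a_1 = 5.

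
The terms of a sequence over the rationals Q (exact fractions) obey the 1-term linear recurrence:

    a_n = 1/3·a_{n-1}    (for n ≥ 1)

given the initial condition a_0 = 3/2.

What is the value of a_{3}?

1/18

a_1 = 1/3·3/2 = 1/2
a_2 = 1/3·1/2 = 1/6
a_3 = 1/3·1/6 = 1/18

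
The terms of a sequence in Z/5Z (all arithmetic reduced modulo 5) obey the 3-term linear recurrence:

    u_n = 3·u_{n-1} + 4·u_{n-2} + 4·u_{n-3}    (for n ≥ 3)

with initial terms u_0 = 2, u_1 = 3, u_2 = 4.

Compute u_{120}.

u_3 = 3·4 + 4·3 + 4·2 = 2
u_4 = 3·2 + 4·4 + 4·3 = 4
u_5 = 3·4 + 4·2 + 4·4 = 1
u_6 = 3·1 + 4·4 + 4·2 = 2
u_7 = 3·2 + 4·1 + 4·4 = 1
u_8 = 3·1 + 4·2 + 4·1 = 0
u_9 = 3·0 + 4·1 + 4·2 = 2
u_10 = 3·2 + 4·0 + 4·1 = 0
u_11 = 3·0 + 4·2 + 4·0 = 3
u_12 = 3·3 + 4·0 + 4·2 = 2
u_13 = 3·2 + 4·3 + 4·0 = 3
u_14 = 3·3 + 4·2 + 4·3 = 4
(u_12, u_13, u_14) = (2, 3, 4) = (u_0, u_1, u_2), so the sequence has period 12.
120 ≡ 0 (mod 12), hence u_120 = u_0 = 2.

2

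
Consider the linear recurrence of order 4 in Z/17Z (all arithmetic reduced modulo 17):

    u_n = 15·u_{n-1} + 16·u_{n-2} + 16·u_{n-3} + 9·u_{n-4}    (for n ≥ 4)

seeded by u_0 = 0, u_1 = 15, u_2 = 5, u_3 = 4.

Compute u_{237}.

u_4 = 15·4 + 16·5 + 16·15 + 9·0 = 6
u_5 = 15·6 + 16·4 + 16·5 + 9·15 = 12
u_6 = 15·12 + 16·6 + 16·4 + 9·5 = 11
u_7 = 15·11 + 16·12 + 16·6 + 9·4 = 13
u_8 = 15·13 + 16·11 + 16·12 + 9·6 = 5
u_9 = 15·5 + 16·13 + 16·11 + 9·12 = 6
Continuing the recurrence:
  u_10 = 1;  u_11 = 2;  u_12 = 0;  u_13 = 0;  u_14 = 7;  u_15 = 4
  u_16 = 2;  u_17 = 2;  u_18 = 2;  u_19 = 11;  u_20 = 9;  u_21 = 4
  u_22 = 7;  u_23 = 4;  u_24 = 11;  u_25 = 3;  u_26 = 8;  u_27 = 6
  u_28 = 8;  u_29 = 14;  u_30 = 13;  u_31 = 6;  u_32 = 16;  u_33 = 7
  u_34 = 13;  u_35 = 5;  u_36 = 12;  u_37 = 4;  u_38 = 7;  u_39 = 15
  u_40 = 16;  u_41 = 16;  u_42 = 0;  u_43 = 1;  u_44 = 7;  u_45 = 10
  u_46 = 6;  u_47 = 14;  u_48 = 2;  u_49 = 15;  u_50 = 8;  u_51 = 8
  u_52 = 13;  u_53 = 8;  u_54 = 1;  u_55 = 15;  u_56 = 10;  u_57 = 2
  u_58 = 14;  u_59 = 10;  u_60 = 3;  u_61 = 5;  u_62 = 1;  u_63 = 12
  u_64 = 14;  u_65 = 4;  u_66 = 9;  u_67 = 4;  u_68 = 3;  u_69 = 0
  u_70 = 6;  u_71 = 4;  u_72 = 13;  u_73 = 15;  u_74 = 7;  u_75 = 11
  u_76 = 5;  u_77 = 5;  u_78 = 3;  u_79 = 15;  u_80 = 7;  u_81 = 13
  u_82 = 13;  u_83 = 4;  u_84 = 12;  u_85 = 8;  u_86 = 0;  u_87 = 16
  u_88 = 0;  u_89 = 5;  u_90 = 8;  u_91 = 4;  u_92 = 13;  u_93 = 7
  u_94 = 7;  u_95 = 2;  u_96 = 14;  u_97 = 9;  u_98 = 12;  u_99 = 5
  u_100 = 10;  u_101 = 10;  u_102 = 5;  u_103 = 15;  u_104 = 11;  u_105 = 14
  u_106 = 8;  u_107 = 9;  u_108 = 8;  u_109 = 8;  u_110 = 5;  u_111 = 4
  u_112 = 0;  u_113 = 12;  u_114 = 0;  u_115 = 7;  u_116 = 8;  u_117 = 0
  u_118 = 2;  u_119 = 0;  u_120 = 2;  u_121 = 11;  u_122 = 11;  u_123 = 16
  u_124 = 15;  u_125 = 8;  u_126 = 1;  u_127 = 0;  u_128 = 7;  u_129 = 6
  u_130 = 7;  u_131 = 7;  u_132 = 2;  u_133 = 2;  u_134 = 16;  u_135 = 10
  u_136 = 14;  u_137 = 15;  u_138 = 5;  u_139 = 0;  u_140 = 4;  u_141 = 3
  u_142 = 1;  u_143 = 8;  u_144 = 16;  u_145 = 3;  u_146 = 13;  u_147 = 10
  u_148 = 6;  u_149 = 9;  u_150 = 15;  u_151 = 11;  u_152 = 8;  u_153 = 5
  u_154 = 4;  u_155 = 10;  u_156 = 9;  u_157 = 13;  u_158 = 8;  u_159 = 1
  u_160 = 7;  u_161 = 9;  u_162 = 12;  u_163 = 3;  u_164 = 2;  u_165 = 11
  u_166 = 13;  u_167 = 5;  u_168 = 1;  u_169 = 11;  u_170 = 4;  u_171 = 8
  u_172 = 12;  u_173 = 12;  u_174 = 9;  u_175 = 13;  u_176 = 10;  u_177 = 15
  u_178 = 11;  u_179 = 2;  u_180 = 9;  u_181 = 2;  u_182 = 16;  u_183 = 9
  u_184 = 11;  u_185 = 5;  u_186 = 12;  u_187 = 7;  u_188 = 0;  u_189 = 9
  u_190 = 15;  u_191 = 7;  u_192 = 13;  u_193 = 16;  u_194 = 15;  u_195 = 4
  u_196 = 10;  u_197 = 3;  u_198 = 13;  u_199 = 14;  u_200 = 12;  u_201 = 10
  u_202 = 3;  u_203 = 13;  u_204 = 1;  u_205 = 4;  u_206 = 5;  u_207 = 0
  u_208 = 0;  u_209 = 14;  u_210 = 0;  u_211 = 3;  u_212 = 14;  u_213 = 10
  u_214 = 14;  u_215 = 9;  u_216 = 16;  u_217 = 1;  u_218 = 14;  u_219 = 2
  u_220 = 6;  u_221 = 15;  u_222 = 3;  u_223 = 8;  u_224 = 3;  u_225 = 16
  u_226 = 1;  u_227 = 0;  u_228 = 10;  u_229 = 4;  u_230 = 8;  u_231 = 4
  u_232 = 2;  u_233 = 3;  u_234 = 9;  u_235 = 13
u_236 = 15·13 + 16·9 + 16·3 + 9·2 = 14
u_237 = 15·14 + 16·13 + 16·9 + 9·3 = 11

11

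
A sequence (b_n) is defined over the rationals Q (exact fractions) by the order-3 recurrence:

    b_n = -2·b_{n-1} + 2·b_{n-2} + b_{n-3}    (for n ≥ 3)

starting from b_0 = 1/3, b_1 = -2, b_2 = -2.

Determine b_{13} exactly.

b_3 = -2·-2 + 2·-2 + 1·1/3 = 1/3
b_4 = -2·1/3 + 2·-2 + 1·-2 = -20/3
b_5 = -2·-20/3 + 2·1/3 + 1·-2 = 12
b_6 = -2·12 + 2·-20/3 + 1·1/3 = -37
b_7 = -2·-37 + 2·12 + 1·-20/3 = 274/3
b_8 = -2·274/3 + 2·-37 + 1·12 = -734/3
b_9 = -2·-734/3 + 2·274/3 + 1·-37 = 635
b_10 = -2·635 + 2·-734/3 + 1·274/3 = -1668
b_11 = -2·-1668 + 2·635 + 1·-734/3 = 13084/3
b_12 = -2·13084/3 + 2·-1668 + 1·635 = -34271/3
b_13 = -2·-34271/3 + 2·13084/3 + 1·-1668 = 29902

29902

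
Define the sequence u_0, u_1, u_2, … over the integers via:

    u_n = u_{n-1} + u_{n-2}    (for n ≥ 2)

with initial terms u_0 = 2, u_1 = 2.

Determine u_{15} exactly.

u_2 = 1·2 + 1·2 = 4
u_3 = 1·4 + 1·2 = 6
u_4 = 1·6 + 1·4 = 10
u_5 = 1·10 + 1·6 = 16
u_6 = 1·16 + 1·10 = 26
u_7 = 1·26 + 1·16 = 42
u_8 = 1·42 + 1·26 = 68
u_9 = 1·68 + 1·42 = 110
u_10 = 1·110 + 1·68 = 178
u_11 = 1·178 + 1·110 = 288
u_12 = 1·288 + 1·178 = 466
u_13 = 1·466 + 1·288 = 754
u_14 = 1·754 + 1·466 = 1220
u_15 = 1·1220 + 1·754 = 1974

1974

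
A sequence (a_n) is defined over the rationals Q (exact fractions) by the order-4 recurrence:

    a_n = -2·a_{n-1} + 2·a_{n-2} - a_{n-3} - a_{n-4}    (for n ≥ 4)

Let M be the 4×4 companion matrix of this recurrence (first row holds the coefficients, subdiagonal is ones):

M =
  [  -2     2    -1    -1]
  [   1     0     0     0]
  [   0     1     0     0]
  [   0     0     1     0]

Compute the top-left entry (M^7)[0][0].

(M^7)[0][0] is the top entry after applying M 7 times to the unit state (1, 0, 0, 0). Equivalently it is h_{10} for the auxiliary sequence (h_n) obeying the same recurrence with h_3 = 1 and h_i = 0 for 0 ≤ i < 3:
h_4 = -2·1 + 2·0 + -1·0 + -1·0 = -2
h_5 = -2·-2 + 2·1 + -1·0 + -1·0 = 6
h_6 = -2·6 + 2·-2 + -1·1 + -1·0 = -17
h_7 = -2·-17 + 2·6 + -1·-2 + -1·1 = 47
h_8 = -2·47 + 2·-17 + -1·6 + -1·-2 = -132
h_9 = -2·-132 + 2·47 + -1·-17 + -1·6 = 369
h_10 = -2·369 + 2·-132 + -1·47 + -1·-17 = -1032

-1032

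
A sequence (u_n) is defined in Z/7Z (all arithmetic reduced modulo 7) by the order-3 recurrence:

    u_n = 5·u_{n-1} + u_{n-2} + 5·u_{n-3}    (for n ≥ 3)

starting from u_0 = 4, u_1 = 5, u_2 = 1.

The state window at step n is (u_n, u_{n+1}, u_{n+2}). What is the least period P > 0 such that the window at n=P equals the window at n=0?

n=0: window = (4, 5, 1)
n=1: window = (5, 1, 2)
n=2: window = (1, 2, 1)
n=3: window = (2, 1, 5)
n=4: window = (1, 5, 1)
n=5: window = (5, 1, 1)
n=6: window = (1, 1, 3)
n=7: window = (1, 3, 0)
n=8: window = (3, 0, 1)
n=9: window = (0, 1, 6)
n=10: window = (1, 6, 3)
n=11: window = (6, 3, 5)
n=12: window = (3, 5, 2)
n=13: window = (5, 2, 2)
n=14: window = (2, 2, 2)
n=15: window = (2, 2, 1)
n=16: window = (2, 1, 3)
n=17: window = (1, 3, 5)
n=18: window = (3, 5, 5)
n=19: window = (5, 5, 3)
n=20: window = (5, 3, 3)
n=21: window = (3, 3, 1)
n=22: window = (3, 1, 2)
n=23: window = (1, 2, 5)
n=24: window = (2, 5, 4)
n=25: window = (5, 4, 0)
n=26: window = (4, 0, 1)
n=27: window = (0, 1, 4)
n=28: window = (1, 4, 0)
n=29: window = (4, 0, 2)
n=30: window = (0, 2, 2)
n=31: window = (2, 2, 5)
n=32: window = (2, 5, 2)
n=33: window = (5, 2, 4)
n=34: window = (2, 4, 5)
n=35: window = (4, 5, 4)
n=36: window = (5, 4, 3)
n=37: window = (4, 3, 2)
n=38: window = (3, 2, 5)
n=39: window = (2, 5, 0)
n=40: window = (5, 0, 1)
…
n=340: window = (4, 0, 4)
n=341: window = (0, 4, 5)
n=342: window = (4, 5, 1)
window at n=342 equals window at n=0 → period = 342

342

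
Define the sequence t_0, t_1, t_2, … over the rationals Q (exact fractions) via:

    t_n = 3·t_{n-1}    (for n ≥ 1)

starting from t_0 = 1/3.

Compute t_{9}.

6561

t_1 = 3·1/3 = 1
t_2 = 3·1 = 3
t_3 = 3·3 = 9
t_4 = 3·9 = 27
t_5 = 3·27 = 81
t_6 = 3·81 = 243
t_7 = 3·243 = 729
t_8 = 3·729 = 2187
t_9 = 3·2187 = 6561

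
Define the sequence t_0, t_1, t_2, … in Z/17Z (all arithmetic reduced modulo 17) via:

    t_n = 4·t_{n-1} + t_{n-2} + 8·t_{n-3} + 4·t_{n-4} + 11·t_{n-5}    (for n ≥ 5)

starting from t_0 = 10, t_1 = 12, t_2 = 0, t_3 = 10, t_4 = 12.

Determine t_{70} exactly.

t_5 = 4·12 + 1·10 + 8·0 + 4·12 + 11·10 = 12
t_6 = 4·12 + 1·12 + 8·10 + 4·0 + 11·12 = 0
t_7 = 4·0 + 1·12 + 8·12 + 4·10 + 11·0 = 12
t_8 = 4·12 + 1·0 + 8·12 + 4·12 + 11·10 = 13
t_9 = 4·13 + 1·12 + 8·0 + 4·12 + 11·12 = 6
t_10 = 4·6 + 1·13 + 8·12 + 4·0 + 11·12 = 10
t_11 = 4·10 + 1·6 + 8·13 + 4·12 + 11·0 = 11
t_12 = 4·11 + 1·10 + 8·6 + 4·13 + 11·12 = 14
t_13 = 4·14 + 1·11 + 8·10 + 4·6 + 11·13 = 8
t_14 = 4·8 + 1·14 + 8·11 + 4·10 + 11·6 = 2
t_15 = 4·2 + 1·8 + 8·14 + 4·11 + 11·10 = 10
t_16 = 4·10 + 1·2 + 8·8 + 4·14 + 11·11 = 11
t_17 = 4·11 + 1·10 + 8·2 + 4·8 + 11·14 = 1
t_18 = 4·1 + 1·11 + 8·10 + 4·2 + 11·8 = 4
t_19 = 4·4 + 1·1 + 8·11 + 4·10 + 11·2 = 14
t_20 = 4·14 + 1·4 + 8·1 + 4·11 + 11·10 = 1
t_21 = 4·1 + 1·14 + 8·4 + 4·1 + 11·11 = 5
t_22 = 4·5 + 1·1 + 8·14 + 4·4 + 11·1 = 7
t_23 = 4·7 + 1·5 + 8·1 + 4·14 + 11·4 = 5
t_24 = 4·5 + 1·7 + 8·5 + 4·1 + 11·14 = 4
t_25 = 4·4 + 1·5 + 8·7 + 4·5 + 11·1 = 6
t_26 = 4·6 + 1·4 + 8·5 + 4·7 + 11·5 = 15
t_27 = 4·15 + 1·6 + 8·4 + 4·5 + 11·7 = 8
t_28 = 4·8 + 1·15 + 8·6 + 4·4 + 11·5 = 13
t_29 = 4·13 + 1·8 + 8·15 + 4·6 + 11·4 = 10
t_30 = 4·10 + 1·13 + 8·8 + 4·15 + 11·6 = 5
t_31 = 4·5 + 1·10 + 8·13 + 4·8 + 11·15 = 8
t_32 = 4·8 + 1·5 + 8·10 + 4·13 + 11·8 = 2
t_33 = 4·2 + 1·8 + 8·5 + 4·10 + 11·13 = 1
t_34 = 4·1 + 1·2 + 8·8 + 4·5 + 11·10 = 13
t_35 = 4·13 + 1·1 + 8·2 + 4·8 + 11·5 = 3
t_36 = 4·3 + 1·13 + 8·1 + 4·2 + 11·8 = 10
t_37 = 4·10 + 1·3 + 8·13 + 4·1 + 11·2 = 3
t_38 = 4·3 + 1·10 + 8·3 + 4·13 + 11·1 = 7
t_39 = 4·7 + 1·3 + 8·10 + 4·3 + 11·13 = 11
t_40 = 4·11 + 1·7 + 8·3 + 4·10 + 11·3 = 12
t_41 = 4·12 + 1·11 + 8·7 + 4·3 + 11·10 = 16
t_42 = 4·16 + 1·12 + 8·11 + 4·7 + 11·3 = 4
t_43 = 4·4 + 1·16 + 8·12 + 4·11 + 11·7 = 11
t_44 = 4·11 + 1·4 + 8·16 + 4·12 + 11·11 = 5
t_45 = 4·5 + 1·11 + 8·4 + 4·16 + 11·12 = 4
t_46 = 4·4 + 1·5 + 8·11 + 4·4 + 11·16 = 12
t_47 = 4·12 + 1·4 + 8·5 + 4·11 + 11·4 = 10
t_48 = 4·10 + 1·12 + 8·4 + 4·5 + 11·11 = 4
t_49 = 4·4 + 1·10 + 8·12 + 4·4 + 11·5 = 6
t_50 = 4·6 + 1·4 + 8·10 + 4·12 + 11·4 = 13
t_51 = 4·13 + 1·6 + 8·4 + 4·10 + 11·12 = 7
t_52 = 4·7 + 1·13 + 8·6 + 4·4 + 11·10 = 11
t_53 = 4·11 + 1·7 + 8·13 + 4·6 + 11·4 = 2
t_54 = 4·2 + 1·11 + 8·7 + 4·13 + 11·6 = 6
t_55 = 4·6 + 1·2 + 8·11 + 4·7 + 11·13 = 13
t_56 = 4·13 + 1·6 + 8·2 + 4·11 + 11·7 = 8
t_57 = 4·8 + 1·13 + 8·6 + 4·2 + 11·11 = 1
t_58 = 4·1 + 1·8 + 8·13 + 4·6 + 11·2 = 9
t_59 = 4·9 + 1·1 + 8·8 + 4·13 + 11·6 = 15
t_60 = 4·15 + 1·9 + 8·1 + 4·8 + 11·13 = 14
t_61 = 4·14 + 1·15 + 8·9 + 4·1 + 11·8 = 14
t_62 = 4·14 + 1·14 + 8·15 + 4·9 + 11·1 = 16
t_63 = 4·16 + 1·14 + 8·14 + 4·15 + 11·9 = 9
t_64 = 4·9 + 1·16 + 8·14 + 4·14 + 11·15 = 11
t_65 = 4·11 + 1·9 + 8·16 + 4·14 + 11·14 = 0
t_66 = 4·0 + 1·11 + 8·9 + 4·16 + 11·14 = 12
t_67 = 4·12 + 1·0 + 8·11 + 4·9 + 11·16 = 8
t_68 = 4·8 + 1·12 + 8·0 + 4·11 + 11·9 = 0
t_69 = 4·0 + 1·8 + 8·12 + 4·0 + 11·11 = 4
t_70 = 4·4 + 1·0 + 8·8 + 4·12 + 11·0 = 9

9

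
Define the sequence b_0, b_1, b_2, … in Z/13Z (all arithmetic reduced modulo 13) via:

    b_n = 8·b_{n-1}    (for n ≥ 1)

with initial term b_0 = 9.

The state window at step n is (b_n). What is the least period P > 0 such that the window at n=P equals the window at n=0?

n=0: window = (9)
n=1: window = (7)
n=2: window = (4)
n=3: window = (6)
n=4: window = (9)
window at n=4 equals window at n=0 → period = 4

4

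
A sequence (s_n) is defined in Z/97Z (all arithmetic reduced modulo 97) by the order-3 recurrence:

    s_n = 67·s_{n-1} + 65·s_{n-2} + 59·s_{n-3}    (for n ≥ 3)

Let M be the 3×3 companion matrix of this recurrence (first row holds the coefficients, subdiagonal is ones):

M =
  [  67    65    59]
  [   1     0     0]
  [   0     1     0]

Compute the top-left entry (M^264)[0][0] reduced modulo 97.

(M^264)[0][0] is the top entry after applying M 264 times to the unit state (1, 0, 0). Equivalently it is h_{266} for the auxiliary sequence (h_n) obeying the same recurrence with h_2 = 1 and h_i = 0 for 0 ≤ i < 2:
h_3 = 67·1 + 65·0 + 59·0 = 67
h_4 = 67·67 + 65·1 + 59·0 = 92
h_5 = 67·92 + 65·67 + 59·1 = 5
h_6 = 67·5 + 65·92 + 59·67 = 83
h_7 = 67·83 + 65·5 + 59·92 = 62
h_8 = 67·62 + 65·83 + 59·5 = 47
Continuing the recurrence:
  h_9 = 48;  h_10 = 35;  h_11 = 90;  h_12 = 79;  h_13 = 16;  h_14 = 71
  h_15 = 79;  h_16 = 85;  h_17 = 81;  h_18 = 93;  h_19 = 21;  h_20 = 9
  h_21 = 83;  h_22 = 13;  h_23 = 7;  h_24 = 3;  h_25 = 65;  h_26 = 16
  h_27 = 42;  h_28 = 26;  h_29 = 81;  h_30 = 89;  h_31 = 55;  h_32 = 87
  h_33 = 8;  h_34 = 27;  h_35 = 90;  h_36 = 12;  h_37 = 2;  h_38 = 16
  h_39 = 67;  h_40 = 21;  h_41 = 13;  h_42 = 78;  h_43 = 35;  h_44 = 34
  h_45 = 37;  h_46 = 61;  h_47 = 59;  h_48 = 13;  h_49 = 60;  h_50 = 4
  h_51 = 85;  h_52 = 86;  h_53 = 77;  h_54 = 50;  h_55 = 43;  h_56 = 4
  h_57 = 96;  h_58 = 14;  h_59 = 42;  h_60 = 76;  h_61 = 15;  h_62 = 81
  h_63 = 22;  h_64 = 58;  h_65 = 7;  h_66 = 8;  h_67 = 48;  h_68 = 75
  h_69 = 81;  h_70 = 39;  h_71 = 81;  h_72 = 34;  h_73 = 47;  h_74 = 50
  h_75 = 69;  h_76 = 73;  h_77 = 7;  h_78 = 70;  h_79 = 43;  h_80 = 84
  h_81 = 40;  h_82 = 7;  h_83 = 71;  h_84 = 6;  h_85 = 95;  h_86 = 80
  h_87 = 55;  h_88 = 37;  h_89 = 7;  h_90 = 8;  h_91 = 70;  h_92 = 94
  h_93 = 68;  h_94 = 52;  h_95 = 64;  h_96 = 40;  h_97 = 14;  h_98 = 39
  h_99 = 63;  h_100 = 16;  h_101 = 96;  h_102 = 34;  h_103 = 53;  h_104 = 76
  h_105 = 67;  h_106 = 43;  h_107 = 80;  h_108 = 80;  h_109 = 2;  h_110 = 63
  h_111 = 50;  h_112 = 94;  h_113 = 73;  h_114 = 80;  h_115 = 34;  h_116 = 48
  h_117 = 58;  h_118 = 88;  h_119 = 82;  h_120 = 86;  h_121 = 85;  h_122 = 21
  h_123 = 75;  h_124 = 56;  h_125 = 69;  h_126 = 78;  h_127 = 17;  h_128 = 95
  h_129 = 44;  h_130 = 38;  h_131 = 50;  h_132 = 74;  h_133 = 71;  h_134 = 4
  h_135 = 34;  h_136 = 34;  h_137 = 68;  h_138 = 42;  h_139 = 25;  h_140 = 75
  h_141 = 10;  h_142 = 36;  h_143 = 18;  h_144 = 62;  h_145 = 76;  h_146 = 96
  h_147 = 92;  h_148 = 10;  h_149 = 92;  h_150 = 20;  h_151 = 53;  h_152 = 94
  h_153 = 59;  h_154 = 95;  h_155 = 32;  h_156 = 63;  h_157 = 72;  h_158 = 40
  h_159 = 19;  h_160 = 70;  h_161 = 40;  h_162 = 9;  h_163 = 58;  h_164 = 41
  h_165 = 64;  h_166 = 93;  h_167 = 6;  h_168 = 38;  h_169 = 81;  h_170 = 6
  h_171 = 52;  h_172 = 20;  h_173 = 30;  h_174 = 73;  h_175 = 67;  h_176 = 43
  h_177 = 0;  h_178 = 55;  h_179 = 14;  h_180 = 51;  h_181 = 6;  h_182 = 81
  h_183 = 96;  h_184 = 23;  h_185 = 47;  h_186 = 26;  h_187 = 43;  h_188 = 69
  h_189 = 28;  h_190 = 71;  h_191 = 75;  h_192 = 40;  h_193 = 7;  h_194 = 25
  h_195 = 28;  h_196 = 34;  h_197 = 44;  h_198 = 20;  h_199 = 95;  h_200 = 76
  h_201 = 31;  h_202 = 12;  h_203 = 28;  h_204 = 23;  h_205 = 92;  h_206 = 96
  h_207 = 92;  h_208 = 81;  h_209 = 96;  h_210 = 53;  h_211 = 20;  h_212 = 70
  h_213 = 96;  h_214 = 37;  h_215 = 45;  h_216 = 26;  h_217 = 60;  h_218 = 23
  h_219 = 88;  h_220 = 67;  h_221 = 23;  h_222 = 30;  h_223 = 86;  h_224 = 48
  h_225 = 3;  h_226 = 53;  h_227 = 79;  h_228 = 88;  h_229 = 93;  h_230 = 25
  h_231 = 11;  h_232 = 89;  h_233 = 5;  h_234 = 76;  h_235 = 95;  h_236 = 57
  h_237 = 25;  h_238 = 24;  h_239 = 0;  h_240 = 28;  h_241 = 91;  h_242 = 60
  h_243 = 44;  h_244 = 92;  h_245 = 51;  h_246 = 62;  h_247 = 93;  h_248 = 78
  h_249 = 88;  h_250 = 60;  h_251 = 83;  h_252 = 6;  h_253 = 25;  h_254 = 75
  h_255 = 20;  h_256 = 27;  h_257 = 65;  h_258 = 15;  h_259 = 33;  h_260 = 37
  h_261 = 77;  h_262 = 5;  h_263 = 54;  h_264 = 47
h_265 = 67·47 + 65·54 + 59·5 = 67
h_266 = 67·67 + 65·47 + 59·54 = 60

60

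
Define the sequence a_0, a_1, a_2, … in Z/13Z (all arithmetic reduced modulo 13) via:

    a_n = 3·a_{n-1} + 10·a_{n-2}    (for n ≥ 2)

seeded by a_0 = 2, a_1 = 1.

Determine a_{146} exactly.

10

a_2 = 3·1 + 10·2 = 10
a_3 = 3·10 + 10·1 = 1
a_4 = 3·1 + 10·10 = 12
a_5 = 3·12 + 10·1 = 7
a_6 = 3·7 + 10·12 = 11
a_7 = 3·11 + 10·7 = 12
a_8 = 3·12 + 10·11 = 3
a_9 = 3·3 + 10·12 = 12
a_10 = 3·12 + 10·3 = 1
a_11 = 3·1 + 10·12 = 6
a_12 = 3·6 + 10·1 = 2
a_13 = 3·2 + 10·6 = 1
(a_12, a_13) = (2, 1) = (a_0, a_1), so the sequence has period 12.
146 ≡ 2 (mod 12), hence a_146 = a_2 = 10.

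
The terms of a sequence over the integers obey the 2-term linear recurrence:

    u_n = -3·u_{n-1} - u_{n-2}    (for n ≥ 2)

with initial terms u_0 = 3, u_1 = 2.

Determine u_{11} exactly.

55717

u_2 = -3·2 + -1·3 = -9
u_3 = -3·-9 + -1·2 = 25
u_4 = -3·25 + -1·-9 = -66
u_5 = -3·-66 + -1·25 = 173
u_6 = -3·173 + -1·-66 = -453
u_7 = -3·-453 + -1·173 = 1186
u_8 = -3·1186 + -1·-453 = -3105
u_9 = -3·-3105 + -1·1186 = 8129
u_10 = -3·8129 + -1·-3105 = -21282
u_11 = -3·-21282 + -1·8129 = 55717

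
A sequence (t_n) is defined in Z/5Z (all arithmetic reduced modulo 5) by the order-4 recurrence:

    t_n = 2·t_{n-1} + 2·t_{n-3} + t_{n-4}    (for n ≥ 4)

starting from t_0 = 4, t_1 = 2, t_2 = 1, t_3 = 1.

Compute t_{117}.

4

t_4 = 2·1 + 0·1 + 2·2 + 1·4 = 0
t_5 = 2·0 + 0·1 + 2·1 + 1·2 = 4
t_6 = 2·4 + 0·0 + 2·1 + 1·1 = 1
t_7 = 2·1 + 0·4 + 2·0 + 1·1 = 3
t_8 = 2·3 + 0·1 + 2·4 + 1·0 = 4
t_9 = 2·4 + 0·3 + 2·1 + 1·4 = 4
t_10 = 2·4 + 0·4 + 2·3 + 1·1 = 0
t_11 = 2·0 + 0·4 + 2·4 + 1·3 = 1
t_12 = 2·1 + 0·0 + 2·4 + 1·4 = 4
t_13 = 2·4 + 0·1 + 2·0 + 1·4 = 2
t_14 = 2·2 + 0·4 + 2·1 + 1·0 = 1
t_15 = 2·1 + 0·2 + 2·4 + 1·1 = 1
(t_12, t_13, t_14, t_15) = (4, 2, 1, 1) = (t_0, t_1, t_2, t_3), so the sequence has period 12.
117 ≡ 9 (mod 12), hence t_117 = t_9 = 4.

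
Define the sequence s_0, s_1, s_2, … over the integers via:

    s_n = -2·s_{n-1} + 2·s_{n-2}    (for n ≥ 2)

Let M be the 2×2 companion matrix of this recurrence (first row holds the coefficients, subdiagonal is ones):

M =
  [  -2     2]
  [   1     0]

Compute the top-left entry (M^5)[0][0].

-120

(M^5)[0][0] is the top entry after applying M 5 times to the unit state (1, 0). Equivalently it is h_{6} for the auxiliary sequence (h_n) obeying the same recurrence with h_1 = 1 and h_i = 0 for 0 ≤ i < 1:
h_2 = -2·1 + 2·0 = -2
h_3 = -2·-2 + 2·1 = 6
h_4 = -2·6 + 2·-2 = -16
h_5 = -2·-16 + 2·6 = 44
h_6 = -2·44 + 2·-16 = -120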